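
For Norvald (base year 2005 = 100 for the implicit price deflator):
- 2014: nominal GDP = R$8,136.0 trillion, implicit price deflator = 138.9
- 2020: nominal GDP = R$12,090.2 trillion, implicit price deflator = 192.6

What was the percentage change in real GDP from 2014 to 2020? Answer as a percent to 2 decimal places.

Real GDP 2014 = 8136.0 / 1.389 = 5857.45.
Real GDP 2020 = 12090.2 / 1.926 = 6277.36.
Real growth = 6277.36 / 5857.45 − 1 = 0.0717.

7.17%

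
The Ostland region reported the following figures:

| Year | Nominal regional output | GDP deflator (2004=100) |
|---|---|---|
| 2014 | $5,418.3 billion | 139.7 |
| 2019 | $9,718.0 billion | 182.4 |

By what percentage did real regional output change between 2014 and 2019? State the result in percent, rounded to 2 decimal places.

Real regional output 2014 = 5418.3 / 1.397 = 3878.53.
Real regional output 2019 = 9718.0 / 1.824 = 5327.85.
Real growth = 5327.85 / 3878.53 − 1 = 0.3737.

37.37%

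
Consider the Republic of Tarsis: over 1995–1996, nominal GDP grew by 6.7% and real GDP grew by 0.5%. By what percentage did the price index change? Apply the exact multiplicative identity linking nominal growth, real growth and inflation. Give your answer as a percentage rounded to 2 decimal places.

(1 + g_nom) = (1 + g_real)(1 + π), so π = 1.0670 / 1.0050 − 1 = 0.06169.

6.17%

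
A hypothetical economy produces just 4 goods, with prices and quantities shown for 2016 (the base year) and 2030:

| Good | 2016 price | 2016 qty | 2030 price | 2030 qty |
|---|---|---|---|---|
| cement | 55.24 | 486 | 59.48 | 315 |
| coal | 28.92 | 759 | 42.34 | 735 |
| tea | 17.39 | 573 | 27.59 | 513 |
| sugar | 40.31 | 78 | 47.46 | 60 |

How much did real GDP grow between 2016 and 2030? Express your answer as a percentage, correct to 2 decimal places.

Real GDP 2016 = Nominal GDP 2016 = 55.24·486 + 28.92·759 + 17.39·573 + 40.31·78 = 61905.57.
Real GDP 2030 (at 2016 prices) = 55.24·315 + 28.92·735 + 17.39·513 + 40.31·60 = 49996.47.
Real growth = 49996.47/61905.57 − 1 = -0.1924.

-19.24%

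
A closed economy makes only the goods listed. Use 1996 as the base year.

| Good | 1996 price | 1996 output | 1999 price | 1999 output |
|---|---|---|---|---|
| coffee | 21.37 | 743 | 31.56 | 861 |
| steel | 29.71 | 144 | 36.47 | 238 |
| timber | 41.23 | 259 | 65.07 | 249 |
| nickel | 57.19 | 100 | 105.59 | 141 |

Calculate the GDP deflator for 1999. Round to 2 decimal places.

152.84

Nominal GDP 1999 = 31.56·861 + 36.47·238 + 65.07·249 + 105.59·141 = 66943.64.
Real GDP 1999 (at 1996 prices) = 21.37·861 + 29.71·238 + 41.23·249 + 57.19·141 = 43800.61.
Deflator = Nominal/Real × 100 = 66943.64/43800.61 × 100 = 152.837.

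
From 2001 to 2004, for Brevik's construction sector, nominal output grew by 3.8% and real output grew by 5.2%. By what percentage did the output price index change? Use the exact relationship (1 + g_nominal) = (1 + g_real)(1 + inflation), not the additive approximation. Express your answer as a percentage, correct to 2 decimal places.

(1 + g_nom) = (1 + g_real)(1 + π), so π = 1.0380 / 1.0520 − 1 = -0.01331.

-1.33%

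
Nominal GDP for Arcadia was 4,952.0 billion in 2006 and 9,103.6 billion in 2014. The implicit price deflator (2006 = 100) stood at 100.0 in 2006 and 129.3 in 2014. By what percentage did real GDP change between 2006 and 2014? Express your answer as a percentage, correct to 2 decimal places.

Real GDP 2006 = 4952.0 / 1.000 = 4952.00.
Real GDP 2014 = 9103.6 / 1.293 = 7040.68.
Real growth = 7040.68 / 4952.00 − 1 = 0.4218.

42.18%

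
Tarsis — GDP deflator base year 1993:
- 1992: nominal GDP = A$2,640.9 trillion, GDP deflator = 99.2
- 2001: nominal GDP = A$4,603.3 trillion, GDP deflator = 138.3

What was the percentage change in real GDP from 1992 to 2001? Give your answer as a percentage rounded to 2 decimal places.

25.03%

Deflate each year: 1992 → 2640.9/0.992 = 2662.20; 2001 → 4603.3/1.383 = 3328.49.
So real GDP changed by 3328.49/2662.20 − 1 = 0.2503, i.e. 25.03%.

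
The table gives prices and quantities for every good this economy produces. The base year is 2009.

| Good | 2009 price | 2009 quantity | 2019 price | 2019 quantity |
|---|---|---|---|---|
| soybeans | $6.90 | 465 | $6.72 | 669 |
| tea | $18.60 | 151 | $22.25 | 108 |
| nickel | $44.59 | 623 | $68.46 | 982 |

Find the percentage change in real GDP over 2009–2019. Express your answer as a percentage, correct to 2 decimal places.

Real GDP 2009 = Nominal GDP 2009 = 6.90·465 + 18.60·151 + 44.59·623 = 33796.67.
Real GDP 2019 (at 2009 prices) = 6.90·669 + 18.60·108 + 44.59·982 = 50412.28.
Real growth = 50412.28/33796.67 − 1 = 0.4916.

49.16%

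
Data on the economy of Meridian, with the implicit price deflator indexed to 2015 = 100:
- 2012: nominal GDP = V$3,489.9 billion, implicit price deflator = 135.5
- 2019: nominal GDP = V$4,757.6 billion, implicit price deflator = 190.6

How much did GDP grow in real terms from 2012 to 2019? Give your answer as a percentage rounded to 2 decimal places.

-3.08%

Real GDP 2012 = 3489.9 / 1.355 = 2575.57.
Real GDP 2019 = 4757.6 / 1.906 = 2496.12.
Real growth = 2496.12 / 2575.57 − 1 = -0.0308.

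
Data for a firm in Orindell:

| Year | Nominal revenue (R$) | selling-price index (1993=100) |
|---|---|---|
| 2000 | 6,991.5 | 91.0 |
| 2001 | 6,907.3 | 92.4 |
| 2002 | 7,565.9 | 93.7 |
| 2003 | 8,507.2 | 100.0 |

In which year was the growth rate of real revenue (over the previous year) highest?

2002

2001: real = 6907.3/0.924 = 7475.43; growth vs 2000 (7682.97) = -2.70%.
2002: real = 7565.9/0.937 = 8074.60; growth vs 2001 (7475.43) = 8.02%.
2003: real = 8507.2/1.000 = 8507.20; growth vs 2002 (8074.60) = 5.36%.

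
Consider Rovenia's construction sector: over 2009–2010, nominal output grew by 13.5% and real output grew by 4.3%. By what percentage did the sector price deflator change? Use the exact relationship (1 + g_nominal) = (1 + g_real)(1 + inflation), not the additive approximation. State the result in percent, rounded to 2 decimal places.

8.82%

(1 + g_nom) = (1 + g_real)(1 + π), so π = 1.1350 / 1.0430 − 1 = 0.08821.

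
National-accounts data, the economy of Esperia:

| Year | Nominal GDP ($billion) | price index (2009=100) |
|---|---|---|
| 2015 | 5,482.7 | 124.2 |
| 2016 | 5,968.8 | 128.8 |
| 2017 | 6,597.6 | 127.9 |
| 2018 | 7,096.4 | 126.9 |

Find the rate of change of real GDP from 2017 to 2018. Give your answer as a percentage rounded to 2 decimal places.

Real GDP 2017 = 6597.6/1.279 = 5158.41.
Real GDP 2018 = 7096.4/1.269 = 5592.12.
Change = 5592.12/5158.41 − 1 = 0.0841.

8.41%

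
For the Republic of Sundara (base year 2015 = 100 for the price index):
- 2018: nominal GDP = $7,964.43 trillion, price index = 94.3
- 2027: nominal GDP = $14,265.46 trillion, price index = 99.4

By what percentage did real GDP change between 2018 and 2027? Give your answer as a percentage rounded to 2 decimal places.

69.92%

Deflate each year: 2018 → 7964.43/0.943 = 8445.84; 2027 → 14265.46/0.994 = 14351.57.
So real GDP changed by 14351.57/8445.84 − 1 = 0.6992, i.e. 69.92%.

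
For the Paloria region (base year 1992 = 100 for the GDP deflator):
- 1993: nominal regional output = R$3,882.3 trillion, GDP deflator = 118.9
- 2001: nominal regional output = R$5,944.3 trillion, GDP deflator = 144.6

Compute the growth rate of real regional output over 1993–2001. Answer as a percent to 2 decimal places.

25.90%

Deflate each year: 1993 → 3882.3/1.189 = 3265.18; 2001 → 5944.3/1.446 = 4110.86.
So real regional output changed by 4110.86/3265.18 − 1 = 0.2590, i.e. 25.90%.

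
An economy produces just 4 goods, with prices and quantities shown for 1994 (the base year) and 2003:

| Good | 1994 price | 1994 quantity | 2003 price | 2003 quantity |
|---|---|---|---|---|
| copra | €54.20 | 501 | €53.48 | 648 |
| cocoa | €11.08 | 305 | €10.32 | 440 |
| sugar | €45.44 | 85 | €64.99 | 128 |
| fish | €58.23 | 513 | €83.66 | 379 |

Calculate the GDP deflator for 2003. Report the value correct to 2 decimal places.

116.70

Nominal GDP 2003 = 53.48·648 + 10.32·440 + 64.99·128 + 83.66·379 = 79221.70.
Real GDP 2003 (at 1994 prices) = 54.20·648 + 11.08·440 + 45.44·128 + 58.23·379 = 67882.29.
Deflator = Nominal/Real × 100 = 79221.70/67882.29 × 100 = 116.705.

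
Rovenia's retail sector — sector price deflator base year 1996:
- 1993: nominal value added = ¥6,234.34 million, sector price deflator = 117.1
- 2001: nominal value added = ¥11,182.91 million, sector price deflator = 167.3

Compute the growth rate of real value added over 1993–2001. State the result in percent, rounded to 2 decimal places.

Deflate each year: 1993 → 6234.34/1.171 = 5323.95; 2001 → 11182.91/1.673 = 6684.35.
So real value added changed by 6684.35/5323.95 − 1 = 0.2555, i.e. 25.55%.

25.55%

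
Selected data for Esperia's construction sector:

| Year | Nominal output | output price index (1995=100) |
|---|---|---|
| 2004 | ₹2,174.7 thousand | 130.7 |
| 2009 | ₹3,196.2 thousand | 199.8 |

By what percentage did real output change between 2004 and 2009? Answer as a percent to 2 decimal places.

-3.86%

Real output 2004 = 2174.7 / 1.307 = 1663.89.
Real output 2009 = 3196.2 / 1.998 = 1599.70.
Real growth = 1599.70 / 1663.89 − 1 = -0.0386.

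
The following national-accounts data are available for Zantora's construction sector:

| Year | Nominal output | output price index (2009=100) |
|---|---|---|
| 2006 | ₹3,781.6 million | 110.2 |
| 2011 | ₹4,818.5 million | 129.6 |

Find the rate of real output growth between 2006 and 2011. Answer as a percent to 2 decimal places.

Deflate each year: 2006 → 3781.6/1.102 = 3431.58; 2011 → 4818.5/1.296 = 3717.98.
So real output changed by 3717.98/3431.58 − 1 = 0.0835, i.e. 8.35%.

8.35%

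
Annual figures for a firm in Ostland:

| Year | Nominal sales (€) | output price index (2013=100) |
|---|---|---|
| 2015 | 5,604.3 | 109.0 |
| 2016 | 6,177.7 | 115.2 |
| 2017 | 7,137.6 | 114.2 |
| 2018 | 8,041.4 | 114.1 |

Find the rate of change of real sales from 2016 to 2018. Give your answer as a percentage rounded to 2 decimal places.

Real sales 2016 = 6177.7/1.152 = 5362.59.
Real sales 2018 = 8041.4/1.141 = 7047.68.
Change = 7047.68/5362.59 − 1 = 0.3142.

31.42%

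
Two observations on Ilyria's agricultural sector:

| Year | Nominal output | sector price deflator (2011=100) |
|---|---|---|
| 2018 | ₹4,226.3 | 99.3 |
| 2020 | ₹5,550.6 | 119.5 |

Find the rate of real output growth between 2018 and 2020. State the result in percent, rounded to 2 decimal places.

9.13%

Real output 2018 = 4226.3 / 0.993 = 4256.09.
Real output 2020 = 5550.6 / 1.195 = 4644.85.
Real growth = 4644.85 / 4256.09 − 1 = 0.0913.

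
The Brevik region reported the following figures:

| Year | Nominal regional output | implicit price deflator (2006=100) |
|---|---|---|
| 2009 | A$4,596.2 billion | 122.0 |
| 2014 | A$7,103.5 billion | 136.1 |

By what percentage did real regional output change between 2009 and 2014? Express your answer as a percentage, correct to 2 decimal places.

Real regional output 2009 = 4596.2 / 1.220 = 3767.38.
Real regional output 2014 = 7103.5 / 1.361 = 5219.32.
Real growth = 5219.32 / 3767.38 − 1 = 0.3854.

38.54%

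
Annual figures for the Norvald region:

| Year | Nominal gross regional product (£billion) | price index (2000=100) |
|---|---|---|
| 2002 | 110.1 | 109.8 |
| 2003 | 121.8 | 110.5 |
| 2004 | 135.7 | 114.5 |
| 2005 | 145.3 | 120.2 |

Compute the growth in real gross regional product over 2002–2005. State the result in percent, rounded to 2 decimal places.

20.55%

Real gross regional product 2002 = 110.1/1.098 = 100.27.
Real gross regional product 2005 = 145.3/1.202 = 120.88.
Change = 120.88/100.27 − 1 = 0.2055.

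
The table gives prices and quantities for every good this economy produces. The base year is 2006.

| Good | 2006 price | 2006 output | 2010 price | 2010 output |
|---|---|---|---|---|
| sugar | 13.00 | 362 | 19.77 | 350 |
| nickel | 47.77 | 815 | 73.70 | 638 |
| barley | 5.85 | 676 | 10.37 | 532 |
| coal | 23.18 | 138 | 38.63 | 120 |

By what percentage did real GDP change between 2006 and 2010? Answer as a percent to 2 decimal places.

-19.43%

Real GDP 2006 = Nominal GDP 2006 = 13.00·362 + 47.77·815 + 5.85·676 + 23.18·138 = 50791.99.
Real GDP 2010 (at 2006 prices) = 13.00·350 + 47.77·638 + 5.85·532 + 23.18·120 = 40921.06.
Real growth = 40921.06/50791.99 − 1 = -0.1943.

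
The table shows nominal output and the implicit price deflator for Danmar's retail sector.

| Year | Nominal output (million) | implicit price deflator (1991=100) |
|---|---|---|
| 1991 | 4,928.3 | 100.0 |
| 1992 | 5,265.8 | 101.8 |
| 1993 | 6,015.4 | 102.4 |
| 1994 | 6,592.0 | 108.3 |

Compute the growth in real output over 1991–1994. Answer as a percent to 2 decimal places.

23.51%

Real output 1991 = 4928.3/1.000 = 4928.30.
Real output 1994 = 6592.0/1.083 = 6086.80.
Change = 6086.80/4928.30 − 1 = 0.2351.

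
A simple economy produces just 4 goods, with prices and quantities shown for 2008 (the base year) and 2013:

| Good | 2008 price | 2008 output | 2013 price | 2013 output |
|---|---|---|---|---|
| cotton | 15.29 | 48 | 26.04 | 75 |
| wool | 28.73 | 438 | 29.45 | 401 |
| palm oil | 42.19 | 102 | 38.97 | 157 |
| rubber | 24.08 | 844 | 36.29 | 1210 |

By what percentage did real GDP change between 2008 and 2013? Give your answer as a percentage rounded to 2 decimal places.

27.63%

Real GDP 2008 = Nominal GDP 2008 = 15.29·48 + 28.73·438 + 42.19·102 + 24.08·844 = 37944.56.
Real GDP 2013 (at 2008 prices) = 15.29·75 + 28.73·401 + 42.19·157 + 24.08·1210 = 48428.11.
Real growth = 48428.11/37944.56 − 1 = 0.2763.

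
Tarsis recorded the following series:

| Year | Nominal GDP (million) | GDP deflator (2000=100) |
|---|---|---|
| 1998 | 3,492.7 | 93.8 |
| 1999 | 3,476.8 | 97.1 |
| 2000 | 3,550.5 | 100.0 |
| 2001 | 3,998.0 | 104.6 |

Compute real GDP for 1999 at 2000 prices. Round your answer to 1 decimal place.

Real GDP 1999 = 3476.8 / 0.971 = 3580.64.

3,580.6 million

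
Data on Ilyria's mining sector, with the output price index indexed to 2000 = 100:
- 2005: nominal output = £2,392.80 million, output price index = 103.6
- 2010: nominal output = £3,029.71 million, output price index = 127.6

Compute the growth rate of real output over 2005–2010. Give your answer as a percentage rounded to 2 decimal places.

Real output 2005 = 2392.80 / 1.036 = 2309.65.
Real output 2010 = 3029.71 / 1.276 = 2374.38.
Real growth = 2374.38 / 2309.65 − 1 = 0.0280.

2.80%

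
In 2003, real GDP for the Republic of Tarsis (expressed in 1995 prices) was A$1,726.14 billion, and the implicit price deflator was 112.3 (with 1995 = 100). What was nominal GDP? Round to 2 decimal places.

Nominal GDP = Real × (implicit price deflator/100) = 1726.14 × 1.123 = 1938.46.

A$1,938.46 billion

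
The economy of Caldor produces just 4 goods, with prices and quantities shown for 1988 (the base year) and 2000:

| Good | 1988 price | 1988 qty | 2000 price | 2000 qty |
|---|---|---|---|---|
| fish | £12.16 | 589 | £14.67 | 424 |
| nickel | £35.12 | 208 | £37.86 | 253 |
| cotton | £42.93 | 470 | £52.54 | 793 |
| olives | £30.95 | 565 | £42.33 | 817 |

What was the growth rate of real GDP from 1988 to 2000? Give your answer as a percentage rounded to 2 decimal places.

Real GDP 1988 = Nominal GDP 1988 = 12.16·589 + 35.12·208 + 42.93·470 + 30.95·565 = 52131.05.
Real GDP 2000 (at 1988 prices) = 12.16·424 + 35.12·253 + 42.93·793 + 30.95·817 = 73370.84.
Real growth = 73370.84/52131.05 − 1 = 0.4074.

40.74%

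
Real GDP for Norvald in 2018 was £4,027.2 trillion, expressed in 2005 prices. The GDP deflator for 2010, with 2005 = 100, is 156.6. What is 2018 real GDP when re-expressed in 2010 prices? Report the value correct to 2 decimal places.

Real GDP in 2010 prices = Real GDP in 2005 prices × (P_2010/P_2005) = 4027.2 × 1.566 = 6306.60.

£6,306.60 trillion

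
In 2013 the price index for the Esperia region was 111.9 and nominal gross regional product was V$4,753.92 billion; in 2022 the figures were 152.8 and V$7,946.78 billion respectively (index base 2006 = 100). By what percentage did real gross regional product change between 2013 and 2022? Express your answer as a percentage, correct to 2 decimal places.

22.42%

Real gross regional product 2013 = 4753.92 / 1.119 = 4248.36.
Real gross regional product 2022 = 7946.78 / 1.528 = 5200.77.
Real growth = 5200.77 / 4248.36 − 1 = 0.2242.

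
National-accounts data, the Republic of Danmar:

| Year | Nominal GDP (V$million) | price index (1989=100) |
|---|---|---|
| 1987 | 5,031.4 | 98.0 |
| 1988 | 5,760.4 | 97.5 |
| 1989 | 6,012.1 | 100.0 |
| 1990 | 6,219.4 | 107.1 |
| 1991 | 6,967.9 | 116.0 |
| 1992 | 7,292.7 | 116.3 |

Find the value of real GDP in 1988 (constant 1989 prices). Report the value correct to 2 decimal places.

Real GDP 1988 = 5760.4 / 0.975 = 5908.10.

V$5,908.10 million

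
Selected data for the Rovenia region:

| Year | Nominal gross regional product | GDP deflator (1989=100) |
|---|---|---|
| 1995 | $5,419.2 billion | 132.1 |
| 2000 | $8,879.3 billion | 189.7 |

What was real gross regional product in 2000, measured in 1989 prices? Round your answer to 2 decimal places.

Real gross regional product = Nominal / (GDP deflator/100) = 8879.3 / 1.897 = 4680.71.

$4,680.71 billion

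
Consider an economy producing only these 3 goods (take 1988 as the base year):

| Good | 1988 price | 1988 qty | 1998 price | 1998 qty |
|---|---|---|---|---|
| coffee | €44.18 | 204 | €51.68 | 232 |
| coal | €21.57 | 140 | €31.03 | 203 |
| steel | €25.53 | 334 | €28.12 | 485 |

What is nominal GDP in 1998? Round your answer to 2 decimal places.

Nominal GDP 1998 = Σ (p_1998 × q_1998) = 51.68·232 + 31.03·203 + 28.12·485 = 31927.05.

€31927.05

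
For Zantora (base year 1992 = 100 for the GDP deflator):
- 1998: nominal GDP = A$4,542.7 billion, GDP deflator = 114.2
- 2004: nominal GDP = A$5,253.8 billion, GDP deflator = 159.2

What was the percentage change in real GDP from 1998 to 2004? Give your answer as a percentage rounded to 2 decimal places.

Real GDP 1998 = 4542.7 / 1.142 = 3977.85.
Real GDP 2004 = 5253.8 / 1.592 = 3300.13.
Real growth = 3300.13 / 3977.85 − 1 = -0.1704.

-17.04%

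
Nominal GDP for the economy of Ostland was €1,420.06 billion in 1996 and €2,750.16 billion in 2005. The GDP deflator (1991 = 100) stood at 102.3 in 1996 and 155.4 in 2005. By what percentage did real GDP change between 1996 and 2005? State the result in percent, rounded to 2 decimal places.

27.49%

Real GDP 1996 = 1420.06 / 1.023 = 1388.13.
Real GDP 2005 = 2750.16 / 1.554 = 1769.73.
Real growth = 1769.73 / 1388.13 − 1 = 0.2749.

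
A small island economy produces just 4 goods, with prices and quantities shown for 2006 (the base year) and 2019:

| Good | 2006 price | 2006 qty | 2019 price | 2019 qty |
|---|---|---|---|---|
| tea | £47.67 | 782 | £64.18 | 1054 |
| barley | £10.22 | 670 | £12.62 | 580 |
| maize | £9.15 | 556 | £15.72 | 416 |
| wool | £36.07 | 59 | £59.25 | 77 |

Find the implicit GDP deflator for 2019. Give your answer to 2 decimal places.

Nominal GDP 2019 = 64.18·1054 + 12.62·580 + 15.72·416 + 59.25·77 = 86067.09.
Real GDP 2019 (at 2006 prices) = 47.67·1054 + 10.22·580 + 9.15·416 + 36.07·77 = 62755.57.
Deflator = Nominal/Real × 100 = 86067.09/62755.57 × 100 = 137.147.

137.15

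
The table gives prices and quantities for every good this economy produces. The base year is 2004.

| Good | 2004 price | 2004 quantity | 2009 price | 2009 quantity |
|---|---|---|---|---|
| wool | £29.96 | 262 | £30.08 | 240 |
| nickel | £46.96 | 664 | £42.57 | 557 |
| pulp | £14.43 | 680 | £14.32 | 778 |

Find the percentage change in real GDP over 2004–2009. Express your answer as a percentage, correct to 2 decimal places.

Real GDP 2004 = Nominal GDP 2004 = 29.96·262 + 46.96·664 + 14.43·680 = 48843.36.
Real GDP 2009 (at 2004 prices) = 29.96·240 + 46.96·557 + 14.43·778 = 44573.66.
Real growth = 44573.66/48843.36 − 1 = -0.0874.

-8.74%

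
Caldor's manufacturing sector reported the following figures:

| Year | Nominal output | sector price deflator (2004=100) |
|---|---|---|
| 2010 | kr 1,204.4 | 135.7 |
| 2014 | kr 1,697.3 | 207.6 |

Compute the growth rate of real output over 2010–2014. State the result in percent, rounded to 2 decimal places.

Deflate each year: 2010 → 1204.4/1.357 = 887.55; 2014 → 1697.3/2.076 = 817.58.
So real output changed by 817.58/887.55 − 1 = -0.0788, i.e. -7.88%.

-7.88%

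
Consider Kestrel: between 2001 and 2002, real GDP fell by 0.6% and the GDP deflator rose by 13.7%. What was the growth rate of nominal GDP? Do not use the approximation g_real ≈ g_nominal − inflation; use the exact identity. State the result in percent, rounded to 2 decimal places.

(1 + g_nom) = (1 + g_real)(1 + π) = 0.9940 × 1.1370 = 1.13018.

13.02%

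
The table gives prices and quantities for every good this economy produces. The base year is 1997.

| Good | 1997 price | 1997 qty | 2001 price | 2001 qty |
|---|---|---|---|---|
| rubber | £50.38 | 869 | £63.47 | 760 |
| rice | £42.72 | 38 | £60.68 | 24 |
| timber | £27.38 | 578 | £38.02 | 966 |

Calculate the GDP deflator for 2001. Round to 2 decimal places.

Nominal GDP 2001 = 63.47·760 + 60.68·24 + 38.02·966 = 86420.84.
Real GDP 2001 (at 1997 prices) = 50.38·760 + 42.72·24 + 27.38·966 = 65763.16.
Deflator = Nominal/Real × 100 = 86420.84/65763.16 × 100 = 131.412.

131.41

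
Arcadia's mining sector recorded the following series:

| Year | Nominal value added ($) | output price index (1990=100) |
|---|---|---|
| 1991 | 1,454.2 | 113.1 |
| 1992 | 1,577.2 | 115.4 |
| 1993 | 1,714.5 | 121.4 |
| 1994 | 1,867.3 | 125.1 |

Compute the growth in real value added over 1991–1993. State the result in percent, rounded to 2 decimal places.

9.84%

Real value added 1991 = 1454.2/1.131 = 1285.76.
Real value added 1993 = 1714.5/1.214 = 1412.27.
Change = 1412.27/1285.76 − 1 = 0.0984.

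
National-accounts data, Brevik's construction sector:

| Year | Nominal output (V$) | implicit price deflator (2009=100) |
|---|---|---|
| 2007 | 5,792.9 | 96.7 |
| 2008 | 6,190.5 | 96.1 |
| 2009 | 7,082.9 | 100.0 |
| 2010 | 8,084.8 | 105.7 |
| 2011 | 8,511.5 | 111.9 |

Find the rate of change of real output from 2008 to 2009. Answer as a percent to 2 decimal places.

9.95%

Real output 2008 = 6190.5/0.961 = 6441.73.
Real output 2009 = 7082.9/1.000 = 7082.90.
Change = 7082.90/6441.73 − 1 = 0.0995.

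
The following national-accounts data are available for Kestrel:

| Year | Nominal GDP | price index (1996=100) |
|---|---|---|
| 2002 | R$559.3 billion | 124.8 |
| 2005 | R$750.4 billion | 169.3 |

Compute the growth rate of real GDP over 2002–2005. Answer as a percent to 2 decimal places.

Deflate each year: 2002 → 559.3/1.248 = 448.16; 2005 → 750.4/1.693 = 443.24.
So real GDP changed by 443.24/448.16 − 1 = -0.0110, i.e. -1.10%.

-1.10%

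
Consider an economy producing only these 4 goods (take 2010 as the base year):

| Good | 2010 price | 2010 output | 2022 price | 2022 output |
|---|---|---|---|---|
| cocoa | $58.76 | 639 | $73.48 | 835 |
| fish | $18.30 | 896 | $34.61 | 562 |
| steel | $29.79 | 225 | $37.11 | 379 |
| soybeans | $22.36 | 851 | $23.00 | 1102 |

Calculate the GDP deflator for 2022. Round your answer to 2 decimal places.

126.17

Nominal GDP 2022 = 73.48·835 + 34.61·562 + 37.11·379 + 23.00·1102 = 120217.31.
Real GDP 2022 (at 2010 prices) = 58.76·835 + 18.30·562 + 29.79·379 + 22.36·1102 = 95280.33.
Deflator = Nominal/Real × 100 = 120217.31/95280.33 × 100 = 126.172.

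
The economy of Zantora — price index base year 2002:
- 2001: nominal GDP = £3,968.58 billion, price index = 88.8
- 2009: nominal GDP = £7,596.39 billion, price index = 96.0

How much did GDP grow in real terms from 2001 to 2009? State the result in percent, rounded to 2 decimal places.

Deflate each year: 2001 → 3968.58/0.888 = 4469.12; 2009 → 7596.39/0.960 = 7912.91.
So real GDP changed by 7912.91/4469.12 − 1 = 0.7706, i.e. 77.06%.

77.06%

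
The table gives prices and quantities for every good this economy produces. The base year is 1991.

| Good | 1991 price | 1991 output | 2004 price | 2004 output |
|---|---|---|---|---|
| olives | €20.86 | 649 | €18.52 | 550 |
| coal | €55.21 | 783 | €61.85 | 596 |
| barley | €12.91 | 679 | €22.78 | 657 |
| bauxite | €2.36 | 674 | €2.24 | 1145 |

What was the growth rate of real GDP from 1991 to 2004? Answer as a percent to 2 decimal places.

Real GDP 1991 = Nominal GDP 1991 = 20.86·649 + 55.21·783 + 12.91·679 + 2.36·674 = 67124.10.
Real GDP 2004 (at 1991 prices) = 20.86·550 + 55.21·596 + 12.91·657 + 2.36·1145 = 55562.23.
Real growth = 55562.23/67124.10 − 1 = -0.1722.

-17.22%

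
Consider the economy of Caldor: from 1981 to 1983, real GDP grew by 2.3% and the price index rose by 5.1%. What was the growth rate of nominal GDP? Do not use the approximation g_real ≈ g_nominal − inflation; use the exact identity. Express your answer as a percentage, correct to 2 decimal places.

7.52%

(1 + g_nom) = (1 + g_real)(1 + π) = 1.0230 × 1.0510 = 1.07517.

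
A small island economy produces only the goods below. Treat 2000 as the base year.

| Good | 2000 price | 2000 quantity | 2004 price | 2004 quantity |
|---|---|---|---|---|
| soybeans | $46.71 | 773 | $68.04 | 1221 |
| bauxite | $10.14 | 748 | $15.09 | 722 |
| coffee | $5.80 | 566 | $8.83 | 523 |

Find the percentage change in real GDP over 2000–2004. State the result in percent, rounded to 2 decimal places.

43.46%

Real GDP 2000 = Nominal GDP 2000 = 46.71·773 + 10.14·748 + 5.80·566 = 46974.35.
Real GDP 2004 (at 2000 prices) = 46.71·1221 + 10.14·722 + 5.80·523 = 67387.39.
Real growth = 67387.39/46974.35 − 1 = 0.4346.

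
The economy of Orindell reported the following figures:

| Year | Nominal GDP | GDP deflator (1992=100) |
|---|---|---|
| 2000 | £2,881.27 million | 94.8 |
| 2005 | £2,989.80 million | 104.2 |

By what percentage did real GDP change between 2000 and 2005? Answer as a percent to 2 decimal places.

Real GDP 2000 = 2881.27 / 0.948 = 3039.31.
Real GDP 2005 = 2989.80 / 1.042 = 2869.29.
Real growth = 2869.29 / 3039.31 − 1 = -0.0559.

-5.59%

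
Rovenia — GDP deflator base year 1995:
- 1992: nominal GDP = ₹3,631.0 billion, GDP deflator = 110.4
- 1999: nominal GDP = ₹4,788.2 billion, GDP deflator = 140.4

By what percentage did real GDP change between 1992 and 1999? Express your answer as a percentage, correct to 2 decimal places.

Real GDP 1992 = 3631.0 / 1.104 = 3288.95.
Real GDP 1999 = 4788.2 / 1.404 = 3410.40.
Real growth = 3410.40 / 3288.95 − 1 = 0.0369.

3.69%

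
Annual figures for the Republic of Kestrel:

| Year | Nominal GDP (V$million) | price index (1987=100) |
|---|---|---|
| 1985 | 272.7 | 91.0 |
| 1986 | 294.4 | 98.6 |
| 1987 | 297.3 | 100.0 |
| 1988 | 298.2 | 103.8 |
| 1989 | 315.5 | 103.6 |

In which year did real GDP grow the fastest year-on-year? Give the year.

1989

1986: real = 294.4/0.986 = 298.58; growth vs 1985 (299.67) = -0.36%.
1987: real = 297.3/1.000 = 297.30; growth vs 1986 (298.58) = -0.43%.
1988: real = 298.2/1.038 = 287.28; growth vs 1987 (297.30) = -3.37%.
1989: real = 315.5/1.036 = 304.54; growth vs 1988 (287.28) = 6.01%.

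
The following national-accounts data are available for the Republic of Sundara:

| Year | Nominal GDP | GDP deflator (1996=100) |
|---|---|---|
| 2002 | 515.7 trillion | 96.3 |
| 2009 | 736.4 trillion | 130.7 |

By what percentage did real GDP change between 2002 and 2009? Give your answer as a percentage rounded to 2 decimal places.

5.21%

Real GDP 2002 = 515.7 / 0.963 = 535.51.
Real GDP 2009 = 736.4 / 1.307 = 563.43.
Real growth = 563.43 / 535.51 − 1 = 0.0521.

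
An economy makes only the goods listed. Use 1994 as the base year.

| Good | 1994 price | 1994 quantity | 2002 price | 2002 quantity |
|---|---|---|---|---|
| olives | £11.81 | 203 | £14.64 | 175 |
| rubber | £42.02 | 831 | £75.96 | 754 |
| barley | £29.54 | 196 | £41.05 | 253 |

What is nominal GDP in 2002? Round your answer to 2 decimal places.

£70221.49

Nominal GDP 2002 = Σ (p_2002 × q_2002) = 14.64·175 + 75.96·754 + 41.05·253 = 70221.49.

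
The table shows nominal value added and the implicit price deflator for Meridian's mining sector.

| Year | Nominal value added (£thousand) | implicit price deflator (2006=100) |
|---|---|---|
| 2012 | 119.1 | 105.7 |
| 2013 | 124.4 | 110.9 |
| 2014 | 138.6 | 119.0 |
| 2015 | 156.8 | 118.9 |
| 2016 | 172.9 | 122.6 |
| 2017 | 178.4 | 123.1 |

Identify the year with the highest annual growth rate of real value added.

2013: real = 124.4/1.109 = 112.17; growth vs 2012 (112.68) = -0.45%.
2014: real = 138.6/1.190 = 116.47; growth vs 2013 (112.17) = 3.83%.
2015: real = 156.8/1.189 = 131.88; growth vs 2014 (116.47) = 13.23%.
2016: real = 172.9/1.226 = 141.03; growth vs 2015 (131.88) = 6.94%.
2017: real = 178.4/1.231 = 144.92; growth vs 2016 (141.03) = 2.76%.

2015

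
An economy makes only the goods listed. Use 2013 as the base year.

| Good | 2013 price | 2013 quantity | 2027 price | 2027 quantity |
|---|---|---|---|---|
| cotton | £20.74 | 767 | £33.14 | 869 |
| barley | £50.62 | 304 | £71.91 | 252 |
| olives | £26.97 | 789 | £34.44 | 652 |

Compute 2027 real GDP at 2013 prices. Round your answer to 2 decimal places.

£48363.74

Real GDP 2027 = Σ (p_2013 × q_2027) = 20.74·869 + 50.62·252 + 26.97·652 = 48363.74.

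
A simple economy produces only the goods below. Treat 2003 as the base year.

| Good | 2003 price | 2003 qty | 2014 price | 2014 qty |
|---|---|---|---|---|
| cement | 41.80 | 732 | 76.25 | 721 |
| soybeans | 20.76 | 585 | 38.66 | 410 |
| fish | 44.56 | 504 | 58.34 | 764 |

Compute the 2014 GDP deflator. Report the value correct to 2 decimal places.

158.75

Nominal GDP 2014 = 76.25·721 + 38.66·410 + 58.34·764 = 115398.61.
Real GDP 2014 (at 2003 prices) = 41.80·721 + 20.76·410 + 44.56·764 = 72693.24.
Deflator = Nominal/Real × 100 = 115398.61/72693.24 × 100 = 158.747.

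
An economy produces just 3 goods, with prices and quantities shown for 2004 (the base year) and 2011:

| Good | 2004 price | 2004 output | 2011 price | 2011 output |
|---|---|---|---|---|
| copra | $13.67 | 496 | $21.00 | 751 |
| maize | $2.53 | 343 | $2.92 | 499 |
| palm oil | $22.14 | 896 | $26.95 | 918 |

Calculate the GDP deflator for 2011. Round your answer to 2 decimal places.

131.76

Nominal GDP 2011 = 21.00·751 + 2.92·499 + 26.95·918 = 41968.18.
Real GDP 2011 (at 2004 prices) = 13.67·751 + 2.53·499 + 22.14·918 = 31853.16.
Deflator = Nominal/Real × 100 = 41968.18/31853.16 × 100 = 131.755.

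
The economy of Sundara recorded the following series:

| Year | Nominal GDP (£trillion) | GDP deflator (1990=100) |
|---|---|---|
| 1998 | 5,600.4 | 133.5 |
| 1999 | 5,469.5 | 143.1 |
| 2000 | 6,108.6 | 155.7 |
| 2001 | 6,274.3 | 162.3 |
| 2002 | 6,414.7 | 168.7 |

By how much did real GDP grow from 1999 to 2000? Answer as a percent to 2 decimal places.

2.65%

Real GDP 1999 = 5469.5/1.431 = 3822.15.
Real GDP 2000 = 6108.6/1.557 = 3923.31.
Change = 3923.31/3822.15 − 1 = 0.0265.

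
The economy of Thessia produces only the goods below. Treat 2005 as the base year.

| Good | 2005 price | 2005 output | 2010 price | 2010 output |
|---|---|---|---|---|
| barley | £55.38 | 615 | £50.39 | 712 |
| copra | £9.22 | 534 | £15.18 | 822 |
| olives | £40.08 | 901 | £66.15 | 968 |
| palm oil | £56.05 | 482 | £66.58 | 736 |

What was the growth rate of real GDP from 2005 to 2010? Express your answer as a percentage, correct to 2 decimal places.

24.43%

Real GDP 2005 = Nominal GDP 2005 = 55.38·615 + 9.22·534 + 40.08·901 + 56.05·482 = 102110.36.
Real GDP 2010 (at 2005 prices) = 55.38·712 + 9.22·822 + 40.08·968 + 56.05·736 = 127059.64.
Real growth = 127059.64/102110.36 − 1 = 0.2443.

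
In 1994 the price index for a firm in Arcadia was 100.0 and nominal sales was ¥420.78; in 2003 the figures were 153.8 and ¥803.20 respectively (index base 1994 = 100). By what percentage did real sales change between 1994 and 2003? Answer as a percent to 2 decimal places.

Deflate each year: 1994 → 420.78/1.000 = 420.78; 2003 → 803.20/1.538 = 522.24.
So real sales changed by 522.24/420.78 − 1 = 0.2411, i.e. 24.11%.

24.11%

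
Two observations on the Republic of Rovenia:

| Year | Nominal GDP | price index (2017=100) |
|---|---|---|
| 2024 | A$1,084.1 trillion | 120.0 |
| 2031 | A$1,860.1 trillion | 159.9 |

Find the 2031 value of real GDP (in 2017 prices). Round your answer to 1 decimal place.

Real GDP = Nominal / (price index/100) = 1860.1 / 1.599 = 1163.29.

A$1,163.3 trillion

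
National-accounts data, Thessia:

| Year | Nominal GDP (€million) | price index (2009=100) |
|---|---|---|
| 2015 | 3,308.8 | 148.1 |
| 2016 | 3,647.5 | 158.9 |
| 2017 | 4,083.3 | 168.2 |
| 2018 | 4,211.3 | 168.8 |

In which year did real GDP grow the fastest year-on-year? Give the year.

2017

2016: real = 3647.5/1.589 = 2295.47; growth vs 2015 (2234.17) = 2.74%.
2017: real = 4083.3/1.682 = 2427.65; growth vs 2016 (2295.47) = 5.76%.
2018: real = 4211.3/1.688 = 2494.85; growth vs 2017 (2427.65) = 2.77%.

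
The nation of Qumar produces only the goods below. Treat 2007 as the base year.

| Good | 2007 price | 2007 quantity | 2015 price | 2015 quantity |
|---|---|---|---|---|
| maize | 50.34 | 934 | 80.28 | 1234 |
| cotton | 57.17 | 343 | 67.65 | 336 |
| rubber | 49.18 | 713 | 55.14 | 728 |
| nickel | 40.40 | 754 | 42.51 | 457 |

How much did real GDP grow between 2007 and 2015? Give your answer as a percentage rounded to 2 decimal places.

2.60%

Real GDP 2007 = Nominal GDP 2007 = 50.34·934 + 57.17·343 + 49.18·713 + 40.40·754 = 132153.81.
Real GDP 2015 (at 2007 prices) = 50.34·1234 + 57.17·336 + 49.18·728 + 40.40·457 = 135594.52.
Real growth = 135594.52/132153.81 − 1 = 0.0260.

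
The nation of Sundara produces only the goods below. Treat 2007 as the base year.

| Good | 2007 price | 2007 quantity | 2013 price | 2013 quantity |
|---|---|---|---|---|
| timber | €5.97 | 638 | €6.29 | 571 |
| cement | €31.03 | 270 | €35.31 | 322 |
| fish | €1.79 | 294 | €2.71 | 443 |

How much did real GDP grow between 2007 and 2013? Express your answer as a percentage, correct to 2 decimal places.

11.64%

Real GDP 2007 = Nominal GDP 2007 = 5.97·638 + 31.03·270 + 1.79·294 = 12713.22.
Real GDP 2013 (at 2007 prices) = 5.97·571 + 31.03·322 + 1.79·443 = 14193.50.
Real growth = 14193.50/12713.22 − 1 = 0.1164.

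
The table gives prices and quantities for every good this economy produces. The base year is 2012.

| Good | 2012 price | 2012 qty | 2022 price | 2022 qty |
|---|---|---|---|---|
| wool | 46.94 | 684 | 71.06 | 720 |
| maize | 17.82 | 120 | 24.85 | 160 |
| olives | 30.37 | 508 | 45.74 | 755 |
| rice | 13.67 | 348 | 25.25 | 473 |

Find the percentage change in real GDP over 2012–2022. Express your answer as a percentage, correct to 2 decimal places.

Real GDP 2012 = Nominal GDP 2012 = 46.94·684 + 17.82·120 + 30.37·508 + 13.67·348 = 54430.48.
Real GDP 2022 (at 2012 prices) = 46.94·720 + 17.82·160 + 30.37·755 + 13.67·473 = 66043.26.
Real growth = 66043.26/54430.48 − 1 = 0.2134.

21.34%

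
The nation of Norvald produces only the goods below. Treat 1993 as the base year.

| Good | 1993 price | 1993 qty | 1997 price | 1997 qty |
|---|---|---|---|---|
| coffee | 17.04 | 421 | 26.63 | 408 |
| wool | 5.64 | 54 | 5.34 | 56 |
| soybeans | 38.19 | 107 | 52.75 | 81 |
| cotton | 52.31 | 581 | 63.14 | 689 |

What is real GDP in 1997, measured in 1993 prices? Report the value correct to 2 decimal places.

Real GDP 1997 = Σ (p_1993 × q_1997) = 17.04·408 + 5.64·56 + 38.19·81 + 52.31·689 = 46403.14.

46403.14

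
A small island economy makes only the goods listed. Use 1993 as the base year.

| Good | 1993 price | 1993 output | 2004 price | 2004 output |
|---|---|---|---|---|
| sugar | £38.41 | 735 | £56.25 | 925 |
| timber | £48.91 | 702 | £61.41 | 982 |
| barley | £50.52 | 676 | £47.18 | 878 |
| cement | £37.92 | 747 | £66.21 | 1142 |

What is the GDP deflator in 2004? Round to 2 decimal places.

133.96

Nominal GDP 2004 = 56.25·925 + 61.41·982 + 47.18·878 + 66.21·1142 = 229371.73.
Real GDP 2004 (at 1993 prices) = 38.41·925 + 48.91·982 + 50.52·878 + 37.92·1142 = 171220.07.
Deflator = Nominal/Real × 100 = 229371.73/171220.07 × 100 = 133.963.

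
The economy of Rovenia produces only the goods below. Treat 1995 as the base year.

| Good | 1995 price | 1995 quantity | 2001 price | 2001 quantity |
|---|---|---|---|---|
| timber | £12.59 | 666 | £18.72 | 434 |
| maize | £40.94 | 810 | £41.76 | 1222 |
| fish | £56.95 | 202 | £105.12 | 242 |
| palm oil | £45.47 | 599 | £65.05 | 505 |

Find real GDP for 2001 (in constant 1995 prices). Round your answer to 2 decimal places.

Real GDP 2001 = Σ (p_1995 × q_2001) = 12.59·434 + 40.94·1222 + 56.95·242 + 45.47·505 = 92236.99.

£92236.99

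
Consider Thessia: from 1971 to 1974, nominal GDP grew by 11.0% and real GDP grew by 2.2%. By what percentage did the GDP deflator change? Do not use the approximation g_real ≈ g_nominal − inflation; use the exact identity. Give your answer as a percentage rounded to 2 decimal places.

(1 + g_nom) = (1 + g_real)(1 + π), so π = 1.1100 / 1.0220 − 1 = 0.08611.

8.61%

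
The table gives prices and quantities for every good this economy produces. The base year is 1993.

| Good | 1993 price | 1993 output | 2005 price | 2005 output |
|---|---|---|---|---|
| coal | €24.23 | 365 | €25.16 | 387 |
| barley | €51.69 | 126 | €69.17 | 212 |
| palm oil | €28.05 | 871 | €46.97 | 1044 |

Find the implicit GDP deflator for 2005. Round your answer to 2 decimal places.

148.00

Nominal GDP 2005 = 25.16·387 + 69.17·212 + 46.97·1044 = 73437.64.
Real GDP 2005 (at 1993 prices) = 24.23·387 + 51.69·212 + 28.05·1044 = 49619.49.
Deflator = Nominal/Real × 100 = 73437.64/49619.49 × 100 = 148.002.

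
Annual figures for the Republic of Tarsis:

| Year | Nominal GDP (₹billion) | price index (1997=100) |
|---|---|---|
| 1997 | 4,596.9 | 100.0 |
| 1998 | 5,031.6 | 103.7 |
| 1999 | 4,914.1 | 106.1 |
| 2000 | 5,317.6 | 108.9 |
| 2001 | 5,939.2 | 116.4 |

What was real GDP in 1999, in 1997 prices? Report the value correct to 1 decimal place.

Real GDP 1999 = 4914.1 / 1.061 = 4631.57.

₹4,631.6 billion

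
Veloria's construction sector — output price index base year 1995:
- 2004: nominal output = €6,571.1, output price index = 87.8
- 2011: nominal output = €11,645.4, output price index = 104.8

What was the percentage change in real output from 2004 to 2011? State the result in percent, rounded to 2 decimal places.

Deflate each year: 2004 → 6571.1/0.878 = 7484.17; 2011 → 11645.4/1.048 = 11112.02.
So real output changed by 11112.02/7484.17 − 1 = 0.4847, i.e. 48.47%.

48.47%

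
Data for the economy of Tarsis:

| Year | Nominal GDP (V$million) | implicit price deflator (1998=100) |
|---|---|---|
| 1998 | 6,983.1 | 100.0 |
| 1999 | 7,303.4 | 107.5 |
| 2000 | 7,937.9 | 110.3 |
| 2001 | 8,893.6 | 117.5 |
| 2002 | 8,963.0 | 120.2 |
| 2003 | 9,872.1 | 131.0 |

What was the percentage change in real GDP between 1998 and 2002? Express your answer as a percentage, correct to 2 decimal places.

6.78%

Real GDP 1998 = 6983.1/1.000 = 6983.10.
Real GDP 2002 = 8963.0/1.202 = 7456.74.
Change = 7456.74/6983.10 − 1 = 0.0678.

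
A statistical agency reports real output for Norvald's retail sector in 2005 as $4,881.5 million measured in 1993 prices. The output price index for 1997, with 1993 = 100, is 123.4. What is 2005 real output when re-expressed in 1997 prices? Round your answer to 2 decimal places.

$6,023.77 million

Real output in 1997 prices = Real output in 1993 prices × (P_1997/P_1993) = 4881.5 × 1.234 = 6023.77.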